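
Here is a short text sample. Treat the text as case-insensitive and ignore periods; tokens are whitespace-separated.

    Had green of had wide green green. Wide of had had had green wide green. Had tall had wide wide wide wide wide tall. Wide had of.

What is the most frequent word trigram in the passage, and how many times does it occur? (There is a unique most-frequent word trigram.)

"wide wide wide", 3 times

Trigram frequencies (highest first):
  wide wide wide: 3
  had green of: 1
  green of had: 1
  of had wide: 1
  had wide green: 1
  wide green green: 1
  … (17 more, each ≤ 1)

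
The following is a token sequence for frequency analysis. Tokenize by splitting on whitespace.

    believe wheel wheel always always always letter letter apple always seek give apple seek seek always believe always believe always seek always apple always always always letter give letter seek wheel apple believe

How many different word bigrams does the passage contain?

23

33 tokens → 32 bigram windows in total.
Repeated bigrams (each contributes count−1 duplicates):
  always always: 4
  always believe: 2
  always letter: 2
  always seek: 2
  apple always: 2
  believe always: 2
  seek always: 2
9 duplicate windows → 32 − 9 = 23 distinct.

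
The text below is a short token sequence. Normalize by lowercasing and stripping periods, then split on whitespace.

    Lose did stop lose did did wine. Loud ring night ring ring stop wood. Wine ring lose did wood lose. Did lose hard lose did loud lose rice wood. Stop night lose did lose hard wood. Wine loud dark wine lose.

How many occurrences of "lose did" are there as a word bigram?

Scanning the 40 overlapping bigram windows for "lose did":
  position 1–2: lose did
  position 4–5: lose did
  position 17–18: lose did
  position 20–21: lose did
  position 24–25: lose did
  position 32–33: lose did

6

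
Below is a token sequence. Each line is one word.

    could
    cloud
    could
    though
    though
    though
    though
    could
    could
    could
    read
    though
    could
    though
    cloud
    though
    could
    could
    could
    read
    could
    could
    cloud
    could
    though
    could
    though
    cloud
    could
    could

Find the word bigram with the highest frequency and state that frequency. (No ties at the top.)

"could could", 6 times

Bigram frequencies (highest first):
  could could: 6
  could though: 4
  though could: 4
  cloud could: 3
  though though: 3
  could cloud: 2
  … (5 more, each ≤ 2)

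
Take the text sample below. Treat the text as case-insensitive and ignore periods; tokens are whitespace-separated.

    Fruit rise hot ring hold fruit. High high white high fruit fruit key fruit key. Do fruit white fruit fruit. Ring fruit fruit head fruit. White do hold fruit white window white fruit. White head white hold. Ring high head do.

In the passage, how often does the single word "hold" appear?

Scanning the 41 tokens for "hold":
  position 5: hold
  position 28: hold
  position 37: hold

3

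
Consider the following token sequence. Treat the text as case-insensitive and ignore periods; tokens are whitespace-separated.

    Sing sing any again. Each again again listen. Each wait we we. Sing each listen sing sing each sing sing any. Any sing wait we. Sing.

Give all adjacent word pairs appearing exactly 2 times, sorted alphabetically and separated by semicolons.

sing any; sing each; wait we; we sing

Bigram counts meeting the condition (exactly 2 times):
  sing any: 2
  sing each: 2
  wait we: 2
  we sing: 2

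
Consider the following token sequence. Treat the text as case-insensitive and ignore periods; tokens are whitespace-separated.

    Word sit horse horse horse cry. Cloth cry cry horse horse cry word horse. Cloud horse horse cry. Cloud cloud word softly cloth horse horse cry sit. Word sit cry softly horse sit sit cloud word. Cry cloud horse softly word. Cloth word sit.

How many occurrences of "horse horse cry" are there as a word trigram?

Scanning the 42 overlapping trigram windows for "horse horse cry":
  position 4–6: horse horse cry
  position 10–12: horse horse cry
  position 16–18: horse horse cry
  position 24–26: horse horse cry

4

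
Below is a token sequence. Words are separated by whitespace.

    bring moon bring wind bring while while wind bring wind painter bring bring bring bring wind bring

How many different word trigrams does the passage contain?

17 tokens → 15 trigram windows in total.
Repeated trigrams (each contributes count−1 duplicates):
  bring bring bring: 2
  bring wind bring: 2
2 duplicate windows → 15 − 2 = 13 distinct.

13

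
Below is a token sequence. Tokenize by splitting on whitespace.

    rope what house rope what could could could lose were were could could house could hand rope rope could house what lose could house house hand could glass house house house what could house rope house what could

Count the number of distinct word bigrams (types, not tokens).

24

38 tokens → 37 bigram windows in total.
Repeated bigrams (each contributes count−1 duplicates):
  could house: 4
  could could: 3
  house house: 3
  house what: 3
  what could: 3
  house rope: 2
  rope what: 2
13 duplicate windows → 37 − 13 = 24 distinct.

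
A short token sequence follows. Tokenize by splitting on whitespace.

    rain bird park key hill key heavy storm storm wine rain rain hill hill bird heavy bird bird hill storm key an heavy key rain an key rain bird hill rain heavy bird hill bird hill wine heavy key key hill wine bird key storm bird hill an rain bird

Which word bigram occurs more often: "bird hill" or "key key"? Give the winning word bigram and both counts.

"bird hill": 5 occurrences
"key key": 1 occurrence

"bird hill" (5 vs 1)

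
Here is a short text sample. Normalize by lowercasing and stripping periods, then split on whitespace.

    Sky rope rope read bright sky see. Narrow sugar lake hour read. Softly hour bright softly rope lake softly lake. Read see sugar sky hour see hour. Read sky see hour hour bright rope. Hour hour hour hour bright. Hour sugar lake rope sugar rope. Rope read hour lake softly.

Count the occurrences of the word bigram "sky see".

2

Scanning the 49 overlapping bigram windows for "sky see":
  position 6–7: sky see
  position 29–30: sky see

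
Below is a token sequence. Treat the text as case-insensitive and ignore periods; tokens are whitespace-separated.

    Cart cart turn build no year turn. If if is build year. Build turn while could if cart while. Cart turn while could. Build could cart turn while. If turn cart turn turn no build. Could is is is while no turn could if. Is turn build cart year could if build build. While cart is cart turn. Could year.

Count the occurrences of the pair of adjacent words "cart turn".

Scanning the 59 overlapping bigram windows for "cart turn":
  position 2–3: cart turn
  position 20–21: cart turn
  position 26–27: cart turn
  position 31–32: cart turn
  position 57–58: cart turn

5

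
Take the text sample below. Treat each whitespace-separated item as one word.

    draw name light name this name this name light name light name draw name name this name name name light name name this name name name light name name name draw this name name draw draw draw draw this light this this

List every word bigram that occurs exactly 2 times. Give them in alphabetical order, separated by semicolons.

draw name; draw this

Bigram counts meeting the condition (exactly 2 times):
  draw name: 2
  draw this: 2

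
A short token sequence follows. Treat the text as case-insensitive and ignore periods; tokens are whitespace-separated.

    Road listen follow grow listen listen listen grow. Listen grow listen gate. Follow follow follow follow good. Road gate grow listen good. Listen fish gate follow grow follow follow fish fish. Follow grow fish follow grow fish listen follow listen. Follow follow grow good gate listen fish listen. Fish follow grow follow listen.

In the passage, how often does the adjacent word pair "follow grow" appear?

6

Scanning the 52 overlapping bigram windows for "follow grow":
  position 3–4: follow grow
  position 26–27: follow grow
  position 32–33: follow grow
  position 35–36: follow grow
  position 42–43: follow grow
  position 50–51: follow grow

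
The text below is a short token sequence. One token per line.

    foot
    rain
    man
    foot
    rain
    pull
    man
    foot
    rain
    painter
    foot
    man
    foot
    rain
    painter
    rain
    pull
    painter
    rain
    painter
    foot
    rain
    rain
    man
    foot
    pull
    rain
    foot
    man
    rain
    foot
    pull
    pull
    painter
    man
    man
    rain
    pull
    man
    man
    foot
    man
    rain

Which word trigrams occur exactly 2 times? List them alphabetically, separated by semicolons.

Trigram counts meeting the condition (exactly 2 times):
  foot man rain: 2
  foot rain painter: 2
  rain man foot: 2
  rain painter foot: 2
  rain pull man: 2

foot man rain; foot rain painter; rain man foot; rain painter foot; rain pull man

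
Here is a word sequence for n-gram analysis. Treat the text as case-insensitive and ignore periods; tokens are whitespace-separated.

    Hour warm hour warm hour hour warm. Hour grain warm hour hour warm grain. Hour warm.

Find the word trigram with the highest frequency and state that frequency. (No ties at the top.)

Trigram frequencies (highest first):
  hour warm hour: 3
  warm hour hour: 2
  hour hour warm: 2
  warm hour warm: 1
  warm hour grain: 1
  hour grain warm: 1
  … (4 more, each ≤ 1)

"hour warm hour", 3 times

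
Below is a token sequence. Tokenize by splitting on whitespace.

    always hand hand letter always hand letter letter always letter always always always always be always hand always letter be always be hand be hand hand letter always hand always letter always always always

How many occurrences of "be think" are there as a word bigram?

0

Scanning the 33 overlapping bigram windows for "be think":
  (none found)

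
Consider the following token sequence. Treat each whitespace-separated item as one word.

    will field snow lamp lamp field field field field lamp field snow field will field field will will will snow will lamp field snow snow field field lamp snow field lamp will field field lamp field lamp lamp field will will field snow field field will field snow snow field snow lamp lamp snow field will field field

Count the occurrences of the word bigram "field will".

5

Scanning the 57 overlapping bigram windows for "field will":
  position 13–14: field will
  position 16–17: field will
  position 39–40: field will
  position 45–46: field will
  position 55–56: field will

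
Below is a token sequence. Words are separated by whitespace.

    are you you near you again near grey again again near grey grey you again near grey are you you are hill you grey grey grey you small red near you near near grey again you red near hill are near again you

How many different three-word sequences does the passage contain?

43 tokens → 41 trigram windows in total.
Repeated trigrams (each contributes count−1 duplicates):
  again near grey: 3
  are you you: 2
  grey grey you: 2
  near grey again: 2
  you again near: 2
6 duplicate windows → 41 − 6 = 35 distinct.

35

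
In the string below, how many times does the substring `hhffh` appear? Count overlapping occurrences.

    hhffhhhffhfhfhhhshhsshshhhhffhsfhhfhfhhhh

3

Sliding a length-5 window over the 41 characters (37 positions):
  position 1–5: hhffh
  position 6–10: hhffh
  position 26–30: hhffh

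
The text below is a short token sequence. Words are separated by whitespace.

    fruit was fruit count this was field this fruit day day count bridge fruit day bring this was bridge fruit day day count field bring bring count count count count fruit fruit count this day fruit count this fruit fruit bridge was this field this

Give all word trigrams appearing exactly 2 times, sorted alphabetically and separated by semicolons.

bridge fruit day; count count count; day day count; fruit day day

Trigram counts meeting the condition (exactly 2 times):
  bridge fruit day: 2
  count count count: 2
  day day count: 2
  fruit day day: 2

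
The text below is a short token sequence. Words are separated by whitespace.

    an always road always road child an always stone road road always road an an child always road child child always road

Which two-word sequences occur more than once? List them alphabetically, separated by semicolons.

Bigram counts meeting the condition (more than once):
  always road: 5
  an always: 2
  child always: 2
  road always: 2
  road child: 2

always road; an always; child always; road always; road child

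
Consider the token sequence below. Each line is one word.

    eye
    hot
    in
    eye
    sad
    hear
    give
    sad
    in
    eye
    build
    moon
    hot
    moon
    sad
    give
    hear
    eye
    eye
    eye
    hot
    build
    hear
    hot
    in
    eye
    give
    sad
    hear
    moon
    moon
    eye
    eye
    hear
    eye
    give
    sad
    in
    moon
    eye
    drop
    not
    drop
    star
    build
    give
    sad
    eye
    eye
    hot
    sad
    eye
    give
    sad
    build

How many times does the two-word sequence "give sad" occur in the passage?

Scanning the 54 overlapping bigram windows for "give sad":
  position 7–8: give sad
  position 27–28: give sad
  position 36–37: give sad
  position 46–47: give sad
  position 53–54: give sad

5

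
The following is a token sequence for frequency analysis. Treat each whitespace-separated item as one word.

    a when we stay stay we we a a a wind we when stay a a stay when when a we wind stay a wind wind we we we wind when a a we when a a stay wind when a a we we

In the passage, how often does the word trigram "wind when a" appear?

2

Scanning the 42 overlapping trigram windows for "wind when a":
  position 30–32: wind when a
  position 39–41: wind when a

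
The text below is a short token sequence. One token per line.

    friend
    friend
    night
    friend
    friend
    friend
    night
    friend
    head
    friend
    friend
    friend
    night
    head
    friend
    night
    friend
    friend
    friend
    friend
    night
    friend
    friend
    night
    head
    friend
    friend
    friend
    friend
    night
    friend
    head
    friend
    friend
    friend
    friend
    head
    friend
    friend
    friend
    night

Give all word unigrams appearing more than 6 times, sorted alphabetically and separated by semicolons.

friend; night

Unigram counts meeting the condition (more than 6 times):
  friend: 28
  night: 8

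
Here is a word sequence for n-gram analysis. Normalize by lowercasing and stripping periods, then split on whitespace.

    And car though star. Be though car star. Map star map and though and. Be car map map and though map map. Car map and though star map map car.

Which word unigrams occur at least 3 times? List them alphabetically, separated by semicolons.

and; car; map; star; though

Unigram counts meeting the condition (at least 3 times):
  and: 5
  car: 5
  map: 9
  star: 4
  though: 5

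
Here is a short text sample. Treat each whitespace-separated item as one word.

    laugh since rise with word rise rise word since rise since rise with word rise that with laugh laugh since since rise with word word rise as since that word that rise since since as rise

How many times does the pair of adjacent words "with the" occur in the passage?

Scanning the 35 overlapping bigram windows for "with the":
  (none found)

0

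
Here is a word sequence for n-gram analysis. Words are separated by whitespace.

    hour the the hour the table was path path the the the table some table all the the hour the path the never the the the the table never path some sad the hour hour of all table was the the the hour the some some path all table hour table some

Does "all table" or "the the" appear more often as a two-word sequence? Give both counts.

"all table": 2 occurrences
"the the": 9 occurrences

"the the" (9 vs 2)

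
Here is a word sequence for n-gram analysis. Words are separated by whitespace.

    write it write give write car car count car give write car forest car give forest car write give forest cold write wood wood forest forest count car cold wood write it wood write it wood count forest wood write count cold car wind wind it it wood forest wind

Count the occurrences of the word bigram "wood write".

Scanning the 49 overlapping bigram windows for "wood write":
  position 30–31: wood write
  position 33–34: wood write
  position 39–40: wood write

3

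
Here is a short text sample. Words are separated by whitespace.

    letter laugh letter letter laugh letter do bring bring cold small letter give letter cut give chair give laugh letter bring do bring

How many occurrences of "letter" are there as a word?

Scanning the 23 tokens for "letter":
  position 1: letter
  position 3: letter
  position 4: letter
  position 6: letter
  position 12: letter
  position 14: letter
  position 20: letter

7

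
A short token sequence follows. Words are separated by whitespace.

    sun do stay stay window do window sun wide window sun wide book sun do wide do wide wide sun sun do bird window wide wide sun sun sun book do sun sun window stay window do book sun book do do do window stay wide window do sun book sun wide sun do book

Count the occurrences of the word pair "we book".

0

Scanning the 54 overlapping bigram windows for "we book":
  (none found)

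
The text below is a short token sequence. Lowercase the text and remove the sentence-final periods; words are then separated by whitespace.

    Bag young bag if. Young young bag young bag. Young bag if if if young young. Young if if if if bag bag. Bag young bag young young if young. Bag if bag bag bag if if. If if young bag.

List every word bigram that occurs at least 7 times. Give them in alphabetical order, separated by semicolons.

Bigram counts meeting the condition (at least 7 times):
  if if: 8
  young bag: 7

if if; young bag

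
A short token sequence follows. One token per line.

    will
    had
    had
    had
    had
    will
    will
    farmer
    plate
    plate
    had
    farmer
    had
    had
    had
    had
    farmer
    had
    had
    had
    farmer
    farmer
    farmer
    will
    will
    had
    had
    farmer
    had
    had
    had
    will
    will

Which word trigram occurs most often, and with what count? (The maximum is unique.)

"had had had", 6 times

Trigram frequencies (highest first):
  had had had: 6
  had farmer had: 3
  farmer had had: 3
  had had farmer: 3
  will had had: 2
  had had will: 2
  … (11 more, each ≤ 2)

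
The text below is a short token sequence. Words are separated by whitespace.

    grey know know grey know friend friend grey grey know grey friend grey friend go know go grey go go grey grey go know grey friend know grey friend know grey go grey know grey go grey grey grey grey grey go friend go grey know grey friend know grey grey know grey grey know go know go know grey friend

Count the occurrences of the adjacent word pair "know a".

Scanning the 60 overlapping bigram windows for "know a":
  (none found)

0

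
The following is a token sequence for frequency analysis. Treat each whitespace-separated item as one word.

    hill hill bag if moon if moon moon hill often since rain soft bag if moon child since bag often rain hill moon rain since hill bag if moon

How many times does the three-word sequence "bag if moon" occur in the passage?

Scanning the 27 overlapping trigram windows for "bag if moon":
  position 3–5: bag if moon
  position 14–16: bag if moon
  position 27–29: bag if moon

3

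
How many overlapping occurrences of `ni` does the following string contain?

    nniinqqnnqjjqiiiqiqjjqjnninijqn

Sliding a length-2 window over the 31 characters (30 positions):
  position 2–3: ni
  position 25–26: ni
  position 27–28: ni

3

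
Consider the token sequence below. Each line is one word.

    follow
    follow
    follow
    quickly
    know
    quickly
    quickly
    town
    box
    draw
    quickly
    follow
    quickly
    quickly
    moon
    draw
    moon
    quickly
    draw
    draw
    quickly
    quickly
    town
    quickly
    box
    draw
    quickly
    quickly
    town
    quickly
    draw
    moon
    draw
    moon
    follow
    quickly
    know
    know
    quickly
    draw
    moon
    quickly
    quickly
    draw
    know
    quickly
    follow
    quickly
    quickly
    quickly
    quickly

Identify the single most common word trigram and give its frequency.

"quickly quickly town", 3 times

Trigram frequencies (highest first):
  quickly quickly town: 3
  follow quickly know: 2
  box draw quickly: 2
  quickly follow quickly: 2
  follow quickly quickly: 2
  moon draw moon: 2
  … (31 more, each ≤ 2)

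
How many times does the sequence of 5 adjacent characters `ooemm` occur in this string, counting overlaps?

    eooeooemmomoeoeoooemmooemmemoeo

3

Sliding a length-5 window over the 31 characters (27 positions):
  position 5–9: ooemm
  position 17–21: ooemm
  position 22–26: ooemm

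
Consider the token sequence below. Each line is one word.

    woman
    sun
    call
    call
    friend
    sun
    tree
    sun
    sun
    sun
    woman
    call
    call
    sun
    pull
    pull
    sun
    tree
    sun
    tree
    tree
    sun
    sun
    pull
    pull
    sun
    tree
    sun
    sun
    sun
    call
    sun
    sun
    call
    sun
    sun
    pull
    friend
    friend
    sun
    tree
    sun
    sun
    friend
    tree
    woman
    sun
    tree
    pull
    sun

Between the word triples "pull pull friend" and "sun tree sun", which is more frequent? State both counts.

"pull pull friend": 0 occurrences
"sun tree sun": 4 occurrences

"sun tree sun" (4 vs 0)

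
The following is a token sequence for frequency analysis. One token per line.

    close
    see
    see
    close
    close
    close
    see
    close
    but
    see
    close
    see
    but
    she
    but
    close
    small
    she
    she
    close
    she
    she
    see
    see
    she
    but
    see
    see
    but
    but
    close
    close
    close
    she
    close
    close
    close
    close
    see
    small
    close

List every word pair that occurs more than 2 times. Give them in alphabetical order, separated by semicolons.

Bigram counts meeting the condition (more than 2 times):
  close close: 7
  close see: 4
  see close: 3
  see see: 3

close close; close see; see close; see see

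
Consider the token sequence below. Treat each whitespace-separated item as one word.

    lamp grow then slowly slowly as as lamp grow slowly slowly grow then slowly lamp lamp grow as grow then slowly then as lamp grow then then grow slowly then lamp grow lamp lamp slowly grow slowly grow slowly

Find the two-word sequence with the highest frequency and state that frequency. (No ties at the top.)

Bigram frequencies (highest first):
  lamp grow: 5
  grow then: 4
  grow slowly: 4
  then slowly: 3
  slowly grow: 3
  slowly slowly: 2
  … (14 more, each ≤ 2)

"lamp grow", 5 times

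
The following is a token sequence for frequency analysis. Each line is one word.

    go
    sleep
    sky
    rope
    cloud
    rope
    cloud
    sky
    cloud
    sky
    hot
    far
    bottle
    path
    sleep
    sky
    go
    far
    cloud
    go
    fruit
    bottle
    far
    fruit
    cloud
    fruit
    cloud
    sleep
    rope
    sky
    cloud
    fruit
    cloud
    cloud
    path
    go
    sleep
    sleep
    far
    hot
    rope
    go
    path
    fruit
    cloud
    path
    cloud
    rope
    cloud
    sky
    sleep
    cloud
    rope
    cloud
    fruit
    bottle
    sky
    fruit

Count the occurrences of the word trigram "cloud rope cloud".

3

Scanning the 56 overlapping trigram windows for "cloud rope cloud":
  position 5–7: cloud rope cloud
  position 47–49: cloud rope cloud
  position 52–54: cloud rope cloud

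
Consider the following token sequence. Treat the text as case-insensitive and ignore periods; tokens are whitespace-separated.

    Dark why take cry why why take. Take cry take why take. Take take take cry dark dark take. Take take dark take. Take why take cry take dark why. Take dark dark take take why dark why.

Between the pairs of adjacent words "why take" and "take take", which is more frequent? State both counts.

"take take" (8 vs 5)

"why take": 5 occurrences
"take take": 8 occurrences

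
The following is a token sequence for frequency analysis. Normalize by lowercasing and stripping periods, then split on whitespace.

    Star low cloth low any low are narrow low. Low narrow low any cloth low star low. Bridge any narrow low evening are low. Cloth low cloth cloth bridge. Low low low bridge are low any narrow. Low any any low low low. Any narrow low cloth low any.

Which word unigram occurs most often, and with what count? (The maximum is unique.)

"low", 21 times

Unigram frequencies (highest first):
  low: 21
  any: 8
  cloth: 6
  narrow: 5
  are: 3
  bridge: 3
  … (2 more, each ≤ 2)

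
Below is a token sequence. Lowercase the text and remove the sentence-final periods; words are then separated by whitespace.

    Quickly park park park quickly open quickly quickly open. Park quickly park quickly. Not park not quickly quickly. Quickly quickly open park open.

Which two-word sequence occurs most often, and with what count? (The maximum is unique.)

"quickly quickly", 4 times

Bigram frequencies (highest first):
  quickly quickly: 4
  park quickly: 3
  quickly open: 3
  quickly park: 2
  park park: 2
  open park: 2
  … (6 more, each ≤ 1)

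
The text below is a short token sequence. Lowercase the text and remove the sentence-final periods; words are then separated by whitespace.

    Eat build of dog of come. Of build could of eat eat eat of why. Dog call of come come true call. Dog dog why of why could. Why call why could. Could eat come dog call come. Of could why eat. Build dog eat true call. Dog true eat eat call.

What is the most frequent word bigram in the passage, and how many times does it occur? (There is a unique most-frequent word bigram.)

"eat eat", 3 times

Bigram frequencies (highest first):
  eat eat: 3
  eat build: 2
  of come: 2
  come of: 2
  of why: 2
  dog call: 2
  … (34 more, each ≤ 2)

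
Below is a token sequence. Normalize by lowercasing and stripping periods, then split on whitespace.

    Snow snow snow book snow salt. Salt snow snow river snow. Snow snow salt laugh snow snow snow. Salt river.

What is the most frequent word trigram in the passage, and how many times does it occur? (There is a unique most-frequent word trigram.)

Trigram frequencies (highest first):
  snow snow snow: 3
  snow snow salt: 2
  snow snow book: 1
  snow book snow: 1
  book snow salt: 1
  snow salt salt: 1
  … (9 more, each ≤ 1)

"snow snow snow", 3 times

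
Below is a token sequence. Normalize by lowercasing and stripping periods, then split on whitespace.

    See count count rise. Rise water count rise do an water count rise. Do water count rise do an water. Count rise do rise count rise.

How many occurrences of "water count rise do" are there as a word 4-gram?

Scanning the 23 overlapping 4-gram windows for "water count rise do":
  position 6–9: water count rise do
  position 11–14: water count rise do
  position 15–18: water count rise do
  position 20–23: water count rise do

4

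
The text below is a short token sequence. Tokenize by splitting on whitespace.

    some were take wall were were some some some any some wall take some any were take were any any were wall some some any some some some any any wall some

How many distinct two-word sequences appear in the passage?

32 tokens → 31 bigram windows in total.
Repeated bigrams (each contributes count−1 duplicates):
  some some: 5
  some any: 4
  any any: 2
  any some: 2
  any were: 2
  wall some: 2
  were take: 2
12 duplicate windows → 31 − 12 = 19 distinct.

19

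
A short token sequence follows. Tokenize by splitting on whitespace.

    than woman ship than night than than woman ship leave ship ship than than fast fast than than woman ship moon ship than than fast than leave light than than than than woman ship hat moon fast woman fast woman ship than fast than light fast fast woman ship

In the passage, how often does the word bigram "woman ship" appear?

6

Scanning the 48 overlapping bigram windows for "woman ship":
  position 2–3: woman ship
  position 8–9: woman ship
  position 19–20: woman ship
  position 33–34: woman ship
  position 40–41: woman ship
  position 48–49: woman ship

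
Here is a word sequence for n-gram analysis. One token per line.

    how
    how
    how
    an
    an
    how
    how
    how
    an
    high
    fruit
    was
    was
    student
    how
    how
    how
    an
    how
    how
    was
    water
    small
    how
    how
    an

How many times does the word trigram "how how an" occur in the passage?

Scanning the 24 overlapping trigram windows for "how how an":
  position 2–4: how how an
  position 7–9: how how an
  position 16–18: how how an
  position 24–26: how how an

4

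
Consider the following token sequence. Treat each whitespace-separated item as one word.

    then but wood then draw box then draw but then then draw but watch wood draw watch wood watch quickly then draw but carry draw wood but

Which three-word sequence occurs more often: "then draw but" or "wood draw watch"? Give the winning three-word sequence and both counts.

"then draw but": 3 occurrences
"wood draw watch": 1 occurrence

"then draw but" (3 vs 1)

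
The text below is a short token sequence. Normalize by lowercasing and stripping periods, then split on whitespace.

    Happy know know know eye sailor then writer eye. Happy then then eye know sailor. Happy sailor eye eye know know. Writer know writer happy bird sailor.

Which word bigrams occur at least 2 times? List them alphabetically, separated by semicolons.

Bigram counts meeting the condition (at least 2 times):
  eye know: 2
  know know: 3
  know writer: 2

eye know; know know; know writer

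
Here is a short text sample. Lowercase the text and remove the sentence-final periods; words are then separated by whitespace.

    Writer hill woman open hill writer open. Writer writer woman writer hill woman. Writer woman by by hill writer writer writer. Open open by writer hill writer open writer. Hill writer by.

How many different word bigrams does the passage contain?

32 tokens → 31 bigram windows in total.
Repeated bigrams (each contributes count−1 duplicates):
  hill writer: 4
  writer hill: 4
  writer open: 3
  writer writer: 3
  hill woman: 2
  open writer: 2
  woman writer: 2
  writer woman: 2
14 duplicate windows → 31 − 14 = 17 distinct.

17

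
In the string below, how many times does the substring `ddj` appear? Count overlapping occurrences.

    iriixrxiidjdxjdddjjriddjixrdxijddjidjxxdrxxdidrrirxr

3

Sliding a length-3 window over the 52 characters (50 positions):
  position 16–18: ddj
  position 22–24: ddj
  position 32–34: ddj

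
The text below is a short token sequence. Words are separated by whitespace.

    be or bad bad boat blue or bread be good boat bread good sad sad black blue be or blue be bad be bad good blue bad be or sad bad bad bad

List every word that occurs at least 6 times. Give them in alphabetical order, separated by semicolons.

bad; be

Unigram counts meeting the condition (at least 6 times):
  bad: 8
  be: 6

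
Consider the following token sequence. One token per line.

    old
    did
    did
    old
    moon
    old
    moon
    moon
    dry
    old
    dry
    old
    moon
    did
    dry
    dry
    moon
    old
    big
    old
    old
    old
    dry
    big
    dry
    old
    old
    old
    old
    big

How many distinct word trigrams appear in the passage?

30 tokens → 28 trigram windows in total.
Repeated trigrams (each contributes count−1 duplicates):
  old old old: 3
2 duplicate windows → 28 − 2 = 26 distinct.

26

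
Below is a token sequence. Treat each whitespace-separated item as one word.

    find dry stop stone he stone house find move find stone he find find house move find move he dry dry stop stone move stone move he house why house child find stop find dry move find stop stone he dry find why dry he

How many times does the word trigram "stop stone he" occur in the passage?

2

Scanning the 43 overlapping trigram windows for "stop stone he":
  position 3–5: stop stone he
  position 38–40: stop stone he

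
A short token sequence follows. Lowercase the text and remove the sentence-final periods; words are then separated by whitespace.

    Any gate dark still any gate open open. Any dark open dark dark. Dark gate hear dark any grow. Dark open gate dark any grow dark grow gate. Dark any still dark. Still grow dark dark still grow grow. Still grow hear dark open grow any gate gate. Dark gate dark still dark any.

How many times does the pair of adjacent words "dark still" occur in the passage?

Scanning the 53 overlapping bigram windows for "dark still":
  position 3–4: dark still
  position 32–33: dark still
  position 36–37: dark still
  position 51–52: dark still

4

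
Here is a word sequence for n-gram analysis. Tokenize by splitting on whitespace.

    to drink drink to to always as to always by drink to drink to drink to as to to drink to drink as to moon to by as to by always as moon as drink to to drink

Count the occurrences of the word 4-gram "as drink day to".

Scanning the 35 overlapping 4-gram windows for "as drink day to":
  (none found)

0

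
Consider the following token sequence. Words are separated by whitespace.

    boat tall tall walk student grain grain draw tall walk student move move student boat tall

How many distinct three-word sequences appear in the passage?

13

16 tokens → 14 trigram windows in total.
Repeated trigrams (each contributes count−1 duplicates):
  tall walk student: 2
1 duplicate windows → 14 − 1 = 13 distinct.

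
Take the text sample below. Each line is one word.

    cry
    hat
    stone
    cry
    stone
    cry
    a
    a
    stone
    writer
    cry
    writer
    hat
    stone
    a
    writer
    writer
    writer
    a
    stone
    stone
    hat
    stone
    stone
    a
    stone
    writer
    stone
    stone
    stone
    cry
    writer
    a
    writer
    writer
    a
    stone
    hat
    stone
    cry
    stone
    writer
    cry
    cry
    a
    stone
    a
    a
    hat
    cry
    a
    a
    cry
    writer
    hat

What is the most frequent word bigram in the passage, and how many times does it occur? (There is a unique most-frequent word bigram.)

Bigram frequencies (highest first):
  a stone: 5
  hat stone: 4
  stone cry: 4
  stone stone: 4
  cry a: 3
  a a: 3
  … (16 more, each ≤ 3)

"a stone", 5 times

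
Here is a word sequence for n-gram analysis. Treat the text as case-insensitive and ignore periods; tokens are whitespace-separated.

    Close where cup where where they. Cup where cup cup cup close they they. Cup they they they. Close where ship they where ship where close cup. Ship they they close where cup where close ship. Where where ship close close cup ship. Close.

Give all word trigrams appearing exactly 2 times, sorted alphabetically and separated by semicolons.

Trigram counts meeting the condition (exactly 2 times):
  close cup ship: 2
  close where cup: 2
  they close where: 2
  they they close: 2
  where cup where: 2

close cup ship; close where cup; they close where; they they close; where cup where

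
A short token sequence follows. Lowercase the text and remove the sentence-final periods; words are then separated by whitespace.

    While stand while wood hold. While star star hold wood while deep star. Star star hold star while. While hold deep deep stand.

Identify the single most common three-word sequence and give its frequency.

Trigram frequencies (highest first):
  star star hold: 2
  while stand while: 1
  stand while wood: 1
  while wood hold: 1
  wood hold while: 1
  hold while star: 1
  … (14 more, each ≤ 1)

"star star hold", 2 times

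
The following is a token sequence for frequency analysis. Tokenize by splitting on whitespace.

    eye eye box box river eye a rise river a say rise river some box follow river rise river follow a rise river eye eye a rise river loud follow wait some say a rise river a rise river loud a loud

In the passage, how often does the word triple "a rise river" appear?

Scanning the 40 overlapping trigram windows for "a rise river":
  position 7–9: a rise river
  position 21–23: a rise river
  position 26–28: a rise river
  position 34–36: a rise river
  position 37–39: a rise river

5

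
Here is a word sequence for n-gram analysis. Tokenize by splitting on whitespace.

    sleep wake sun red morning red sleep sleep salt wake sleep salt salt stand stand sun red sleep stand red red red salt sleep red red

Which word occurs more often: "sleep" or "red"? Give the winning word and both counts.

"red" (8 vs 6)

"sleep": 6 occurrences
"red": 8 occurrences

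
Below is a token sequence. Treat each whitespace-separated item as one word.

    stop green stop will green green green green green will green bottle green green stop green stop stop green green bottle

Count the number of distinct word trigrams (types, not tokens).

21 tokens → 19 trigram windows in total.
Repeated trigrams (each contributes count−1 duplicates):
  green green green: 3
  stop green stop: 2
3 duplicate windows → 19 − 3 = 16 distinct.

16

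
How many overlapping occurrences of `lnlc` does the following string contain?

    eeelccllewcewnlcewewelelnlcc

Sliding a length-4 window over the 28 characters (25 positions):
  position 24–27: lnlc

1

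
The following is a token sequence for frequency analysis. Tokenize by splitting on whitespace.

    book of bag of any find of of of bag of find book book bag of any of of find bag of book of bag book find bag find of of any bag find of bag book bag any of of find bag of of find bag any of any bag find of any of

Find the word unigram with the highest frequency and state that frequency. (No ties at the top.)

Unigram frequencies (highest first):
  of: 21
  bag: 12
  find: 9
  any: 7
  book: 6

"of", 21 times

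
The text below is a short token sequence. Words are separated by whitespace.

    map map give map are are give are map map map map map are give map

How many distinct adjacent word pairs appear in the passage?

16 tokens → 15 bigram windows in total.
Repeated bigrams (each contributes count−1 duplicates):
  map map: 5
  are give: 2
  give map: 2
  map are: 2
7 duplicate windows → 15 − 7 = 8 distinct.

8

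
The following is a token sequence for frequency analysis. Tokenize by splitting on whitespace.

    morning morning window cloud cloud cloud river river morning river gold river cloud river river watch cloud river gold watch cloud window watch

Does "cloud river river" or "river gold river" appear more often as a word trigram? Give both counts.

"cloud river river" (2 vs 1)

"cloud river river": 2 occurrences
"river gold river": 1 occurrence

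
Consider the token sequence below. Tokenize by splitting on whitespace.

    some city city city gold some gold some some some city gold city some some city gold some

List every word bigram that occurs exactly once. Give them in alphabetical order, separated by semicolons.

Bigram counts meeting the condition (exactly once):
  city some: 1
  gold city: 1
  some gold: 1

city some; gold city; some gold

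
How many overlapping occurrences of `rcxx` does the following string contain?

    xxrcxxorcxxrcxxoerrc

3

Sliding a length-4 window over the 20 characters (17 positions):
  position 3–6: rcxx
  position 8–11: rcxx
  position 12–15: rcxx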